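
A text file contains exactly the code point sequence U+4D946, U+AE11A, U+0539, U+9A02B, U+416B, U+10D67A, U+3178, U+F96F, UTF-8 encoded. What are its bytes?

U+4D946: 4-byte form → F1 8D A5 86.
U+AE11A: 4-byte form → F2 AE 84 9A.
U+0539: 2-byte form → D4 B9.
U+9A02B: 4-byte form → F2 9A 80 AB.
U+416B: 3-byte form → E4 85 AB.
U+10D67A: 4-byte form → F4 8D 99 BA.
U+3178: 3-byte form → E3 85 B8.
U+F96F: 3-byte form → EF A5 AF.
Concatenated (27 bytes): F1 8D A5 86 F2 AE 84 9A D4 B9 F2 9A 80 AB E4 85 AB F4 8D 99 BA E3 85 B8 EF A5 AF.

F1 8D A5 86 F2 AE 84 9A D4 B9 F2 9A 80 AB E4 85 AB F4 8D 99 BA E3 85 B8 EF A5 AF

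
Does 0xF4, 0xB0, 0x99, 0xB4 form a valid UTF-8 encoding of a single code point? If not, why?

invalid (encodes a value above U+10FFFF)

Leading byte 0xF4 = 11110100 → 4-byte form.
Payload = 0x130674, which exceeds U+10FFFF, the maximum Unicode code point. (Leading bytes F5–FF, or F4 followed by ≥ 0x90, are invalid.)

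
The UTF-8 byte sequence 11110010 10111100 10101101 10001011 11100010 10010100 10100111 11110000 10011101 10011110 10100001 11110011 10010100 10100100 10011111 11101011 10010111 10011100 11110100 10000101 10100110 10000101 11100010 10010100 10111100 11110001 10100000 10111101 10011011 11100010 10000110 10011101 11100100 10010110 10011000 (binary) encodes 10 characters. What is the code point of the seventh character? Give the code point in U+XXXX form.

U+253C

Offset 0: leading byte 0xF2 = 11110010 → 4-byte char #1 = F2 BC AD 8B.
Offset 4: leading byte 0xE2 = 11100010 → 3-byte char #2 = E2 94 A7.
Offset 7: leading byte 0xF0 = 11110000 → 4-byte char #3 = F0 9D 9E A1.
Offset 11: leading byte 0xF3 = 11110011 → 4-byte char #4 = F3 94 A4 9F.
Offset 15: leading byte 0xEB = 11101011 → 3-byte char #5 = EB 97 9C.
Offset 18: leading byte 0xF4 = 11110100 → 4-byte char #6 = F4 85 A6 85.
Offset 22: leading byte 0xE2 = 11100010 → 3-byte char #7 = E2 94 BC.
Leading byte 0xE2 = 11100010 matches 1110xxxx → 3-byte sequence.
Byte 1: 0xE2 = 11100010, payload 0010 (4 bits).
Byte 2: 0x94 = 10010100 (10xxxxxx ✓), payload 010100.
Byte 3: 0xBC = 10111100 (10xxxxxx ✓), payload 111100.
Concatenate: 0010010100111100 = 0x253C (16 bits → U+253C).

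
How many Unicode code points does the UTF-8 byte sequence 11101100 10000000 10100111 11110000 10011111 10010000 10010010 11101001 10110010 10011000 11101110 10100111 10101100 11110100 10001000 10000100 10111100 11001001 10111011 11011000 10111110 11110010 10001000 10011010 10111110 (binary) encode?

8

Byte at offset 0: 0xEC = 11101100 → 3-byte char (#1). Advance 3.
Byte at offset 3: 0xF0 = 11110000 → 4-byte char (#2). Advance 4.
Byte at offset 7: 0xE9 = 11101001 → 3-byte char (#3). Advance 3.
Byte at offset 10: 0xEE = 11101110 → 3-byte char (#4). Advance 3.
Byte at offset 13: 0xF4 = 11110100 → 4-byte char (#5). Advance 4.
Byte at offset 17: 0xC9 = 11001001 → 2-byte char (#6). Advance 2.
Byte at offset 19: 0xD8 = 11011000 → 2-byte char (#7). Advance 2.
Byte at offset 21: 0xF2 = 11110010 → 4-byte char (#8). Advance 4.
Reached end at offset 25 after 8 code points.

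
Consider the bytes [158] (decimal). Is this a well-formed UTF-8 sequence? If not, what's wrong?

Byte 0x9E = 10011110 has the form 10xxxxxx — a continuation byte — but there is no preceding leading byte.

invalid (continuation byte with no leading byte)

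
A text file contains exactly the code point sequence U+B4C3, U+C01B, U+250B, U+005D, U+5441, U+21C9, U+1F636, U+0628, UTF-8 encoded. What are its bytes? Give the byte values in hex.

U+B4C3: 3-byte form → EB 93 83.
U+C01B: 3-byte form → EC 80 9B.
U+250B: 3-byte form → E2 94 8B.
U+005D: 1-byte form → 5D.
U+5441: 3-byte form → E5 91 81.
U+21C9: 3-byte form → E2 87 89.
U+1F636: 4-byte form → F0 9F 98 B6.
U+0628: 2-byte form → D8 A8.
Concatenated (22 bytes): EB 93 83 EC 80 9B E2 94 8B 5D E5 91 81 E2 87 89 F0 9F 98 B6 D8 A8.

EB 93 83 EC 80 9B E2 94 8B 5D E5 91 81 E2 87 89 F0 9F 98 B6 D8 A8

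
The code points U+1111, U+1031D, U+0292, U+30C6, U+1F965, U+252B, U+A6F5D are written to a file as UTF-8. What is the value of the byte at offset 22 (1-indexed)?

1-indexed offset 22 is 0-indexed offset 21.
U+1111 → 3-byte form E1 84 91 at offsets 0–2.
U+1031D → 4-byte form F0 90 8C 9D at offsets 3–6.
U+0292 → 2-byte form CA 92 at offsets 7–8.
U+30C6 → 3-byte form E3 83 86 at offsets 9–11.
U+1F965 → 4-byte form F0 9F A5 A5 at offsets 12–15.
U+252B → 3-byte form E2 94 AB at offsets 16–18.
U+A6F5D → 4-byte form F2 A6 BD 9D at offsets 19–22.
Offset 21 falls in char 7's range; it's byte 3 of F2 A6 BD 9D = 0xBD.

0xBD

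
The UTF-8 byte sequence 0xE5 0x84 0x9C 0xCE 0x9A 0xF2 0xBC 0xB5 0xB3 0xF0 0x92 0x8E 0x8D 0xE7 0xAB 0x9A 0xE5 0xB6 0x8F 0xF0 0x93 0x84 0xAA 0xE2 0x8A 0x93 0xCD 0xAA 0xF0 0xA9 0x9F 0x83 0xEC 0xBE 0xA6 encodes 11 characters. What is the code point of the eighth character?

U+2293

Offset 0: leading byte 0xE5 = 11100101 → 3-byte char #1 = E5 84 9C.
Offset 3: leading byte 0xCE = 11001110 → 2-byte char #2 = CE 9A.
Offset 5: leading byte 0xF2 = 11110010 → 4-byte char #3 = F2 BC B5 B3.
Offset 9: leading byte 0xF0 = 11110000 → 4-byte char #4 = F0 92 8E 8D.
Offset 13: leading byte 0xE7 = 11100111 → 3-byte char #5 = E7 AB 9A.
Offset 16: leading byte 0xE5 = 11100101 → 3-byte char #6 = E5 B6 8F.
Offset 19: leading byte 0xF0 = 11110000 → 4-byte char #7 = F0 93 84 AA.
Offset 23: leading byte 0xE2 = 11100010 → 3-byte char #8 = E2 8A 93.
Leading byte 0xE2 = 11100010 matches 1110xxxx → 3-byte sequence.
Byte 1: 0xE2 = 11100010, payload 0010 (4 bits).
Byte 2: 0x8A = 10001010 (10xxxxxx ✓), payload 001010.
Byte 3: 0x93 = 10010011 (10xxxxxx ✓), payload 010011.
Concatenate: 0010001010010011 = 0x2293 (16 bits → U+2293).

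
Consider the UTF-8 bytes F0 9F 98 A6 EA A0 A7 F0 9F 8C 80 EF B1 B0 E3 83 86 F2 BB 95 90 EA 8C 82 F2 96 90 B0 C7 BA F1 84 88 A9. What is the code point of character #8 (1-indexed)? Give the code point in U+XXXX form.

U+96430

Offset 0: leading byte 0xF0 = 11110000 → 4-byte char #1 = F0 9F 98 A6.
Offset 4: leading byte 0xEA = 11101010 → 3-byte char #2 = EA A0 A7.
Offset 7: leading byte 0xF0 = 11110000 → 4-byte char #3 = F0 9F 8C 80.
Offset 11: leading byte 0xEF = 11101111 → 3-byte char #4 = EF B1 B0.
Offset 14: leading byte 0xE3 = 11100011 → 3-byte char #5 = E3 83 86.
Offset 17: leading byte 0xF2 = 11110010 → 4-byte char #6 = F2 BB 95 90.
Offset 21: leading byte 0xEA = 11101010 → 3-byte char #7 = EA 8C 82.
Offset 24: leading byte 0xF2 = 11110010 → 4-byte char #8 = F2 96 90 B0.
Leading byte 0xF2 = 11110010 matches 11110xxx → 4-byte sequence.
Byte 1: 0xF2 = 11110010, payload 010 (3 bits).
Byte 2: 0x96 = 10010110 (10xxxxxx ✓), payload 010110.
Byte 3: 0x90 = 10010000 (10xxxxxx ✓), payload 010000.
Byte 4: 0xB0 = 10110000 (10xxxxxx ✓), payload 110000.
Concatenate: 010010110010000110000 = 0x96430 (21 bits → U+96430).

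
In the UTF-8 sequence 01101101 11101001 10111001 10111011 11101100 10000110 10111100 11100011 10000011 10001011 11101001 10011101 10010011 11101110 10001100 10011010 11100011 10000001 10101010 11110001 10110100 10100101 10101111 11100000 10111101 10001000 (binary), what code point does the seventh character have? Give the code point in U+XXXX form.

U+306A

Offset 0: leading byte 0x6D = 01101101 → 1-byte char #1 = 6D.
Offset 1: leading byte 0xE9 = 11101001 → 3-byte char #2 = E9 B9 BB.
Offset 4: leading byte 0xEC = 11101100 → 3-byte char #3 = EC 86 BC.
Offset 7: leading byte 0xE3 = 11100011 → 3-byte char #4 = E3 83 8B.
Offset 10: leading byte 0xE9 = 11101001 → 3-byte char #5 = E9 9D 93.
Offset 13: leading byte 0xEE = 11101110 → 3-byte char #6 = EE 8C 9A.
Offset 16: leading byte 0xE3 = 11100011 → 3-byte char #7 = E3 81 AA.
Leading byte 0xE3 = 11100011 matches 1110xxxx → 3-byte sequence.
Byte 1: 0xE3 = 11100011, payload 0011 (4 bits).
Byte 2: 0x81 = 10000001 (10xxxxxx ✓), payload 000001.
Byte 3: 0xAA = 10101010 (10xxxxxx ✓), payload 101010.
Concatenate: 0011000001101010 = 0x306A (16 bits → U+306A).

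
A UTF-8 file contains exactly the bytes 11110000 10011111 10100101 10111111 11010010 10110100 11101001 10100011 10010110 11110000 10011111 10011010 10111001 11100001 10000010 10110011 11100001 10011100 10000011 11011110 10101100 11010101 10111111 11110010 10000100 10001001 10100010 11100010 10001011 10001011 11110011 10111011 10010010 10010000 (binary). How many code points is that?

11

Byte at offset 0: 0xF0 = 11110000 → 4-byte char (#1). Advance 4.
Byte at offset 4: 0xD2 = 11010010 → 2-byte char (#2). Advance 2.
Byte at offset 6: 0xE9 = 11101001 → 3-byte char (#3). Advance 3.
Byte at offset 9: 0xF0 = 11110000 → 4-byte char (#4). Advance 4.
Byte at offset 13: 0xE1 = 11100001 → 3-byte char (#5). Advance 3.
Byte at offset 16: 0xE1 = 11100001 → 3-byte char (#6). Advance 3.
Byte at offset 19: 0xDE = 11011110 → 2-byte char (#7). Advance 2.
Byte at offset 21: 0xD5 = 11010101 → 2-byte char (#8). Advance 2.
Byte at offset 23: 0xF2 = 11110010 → 4-byte char (#9). Advance 4.
Byte at offset 27: 0xE2 = 11100010 → 3-byte char (#10). Advance 3.
Byte at offset 30: 0xF3 = 11110011 → 4-byte char (#11). Advance 4.
Reached end at offset 34 after 11 code points.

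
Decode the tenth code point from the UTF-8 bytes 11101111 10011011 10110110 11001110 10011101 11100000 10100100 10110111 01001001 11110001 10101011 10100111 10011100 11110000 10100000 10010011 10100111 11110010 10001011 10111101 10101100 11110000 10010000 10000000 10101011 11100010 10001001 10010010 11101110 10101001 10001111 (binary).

Offset 0: leading byte 0xEF = 11101111 → 3-byte char #1 = EF 9B B6.
Offset 3: leading byte 0xCE = 11001110 → 2-byte char #2 = CE 9D.
Offset 5: leading byte 0xE0 = 11100000 → 3-byte char #3 = E0 A4 B7.
Offset 8: leading byte 0x49 = 01001001 → 1-byte char #4 = 49.
Offset 9: leading byte 0xF1 = 11110001 → 4-byte char #5 = F1 AB A7 9C.
Offset 13: leading byte 0xF0 = 11110000 → 4-byte char #6 = F0 A0 93 A7.
Offset 17: leading byte 0xF2 = 11110010 → 4-byte char #7 = F2 8B BD AC.
Offset 21: leading byte 0xF0 = 11110000 → 4-byte char #8 = F0 90 80 AB.
Offset 25: leading byte 0xE2 = 11100010 → 3-byte char #9 = E2 89 92.
Offset 28: leading byte 0xEE = 11101110 → 3-byte char #10 = EE A9 8F.
Leading byte 0xEE = 11101110 matches 1110xxxx → 3-byte sequence.
Byte 1: 0xEE = 11101110, payload 1110 (4 bits).
Byte 2: 0xA9 = 10101001 (10xxxxxx ✓), payload 101001.
Byte 3: 0x8F = 10001111 (10xxxxxx ✓), payload 001111.
Concatenate: 1110101001001111 = 0xEA4F (16 bits → U+EA4F).

U+EA4F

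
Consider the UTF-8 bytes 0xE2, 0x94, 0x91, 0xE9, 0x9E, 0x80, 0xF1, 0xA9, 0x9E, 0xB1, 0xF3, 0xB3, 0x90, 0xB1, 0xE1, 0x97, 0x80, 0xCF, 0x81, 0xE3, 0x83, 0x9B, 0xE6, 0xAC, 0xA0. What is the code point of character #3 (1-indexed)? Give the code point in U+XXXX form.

Offset 0: leading byte 0xE2 = 11100010 → 3-byte char #1 = E2 94 91.
Offset 3: leading byte 0xE9 = 11101001 → 3-byte char #2 = E9 9E 80.
Offset 6: leading byte 0xF1 = 11110001 → 4-byte char #3 = F1 A9 9E B1.
Leading byte 0xF1 = 11110001 matches 11110xxx → 4-byte sequence.
Byte 1: 0xF1 = 11110001, payload 001 (3 bits).
Byte 2: 0xA9 = 10101001 (10xxxxxx ✓), payload 101001.
Byte 3: 0x9E = 10011110 (10xxxxxx ✓), payload 011110.
Byte 4: 0xB1 = 10110001 (10xxxxxx ✓), payload 110001.
Concatenate: 001101001011110110001 = 0x697B1 (21 bits → U+697B1).

U+697B1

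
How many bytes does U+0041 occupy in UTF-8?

U+0041 = 0x41. UTF-8 uses 1 byte below 0x80, 2 below 0x800, 3 below 0x10000, 4 up to 0x10FFFF. 0x41 is in U+0000–U+007F → 1 byte.

1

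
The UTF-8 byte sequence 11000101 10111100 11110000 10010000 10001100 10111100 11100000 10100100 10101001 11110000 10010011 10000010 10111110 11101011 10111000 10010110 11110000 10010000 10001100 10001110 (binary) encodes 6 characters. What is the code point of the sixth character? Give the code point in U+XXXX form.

Offset 0: leading byte 0xC5 = 11000101 → 2-byte char #1 = C5 BC.
Offset 2: leading byte 0xF0 = 11110000 → 4-byte char #2 = F0 90 8C BC.
Offset 6: leading byte 0xE0 = 11100000 → 3-byte char #3 = E0 A4 A9.
Offset 9: leading byte 0xF0 = 11110000 → 4-byte char #4 = F0 93 82 BE.
Offset 13: leading byte 0xEB = 11101011 → 3-byte char #5 = EB B8 96.
Offset 16: leading byte 0xF0 = 11110000 → 4-byte char #6 = F0 90 8C 8E.
Leading byte 0xF0 = 11110000 matches 11110xxx → 4-byte sequence.
Byte 1: 0xF0 = 11110000, payload 000 (3 bits).
Byte 2: 0x90 = 10010000 (10xxxxxx ✓), payload 010000.
Byte 3: 0x8C = 10001100 (10xxxxxx ✓), payload 001100.
Byte 4: 0x8E = 10001110 (10xxxxxx ✓), payload 001110.
Concatenate: 000010000001100001110 = 0x1030E (21 bits → U+1030E).

U+1030E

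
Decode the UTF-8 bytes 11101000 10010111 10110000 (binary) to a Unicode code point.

Leading byte 0xE8 = 11101000 matches 1110xxxx → 3-byte sequence.
Byte 1: 0xE8 = 11101000, payload 1000 (4 bits).
Byte 2: 0x97 = 10010111 (10xxxxxx ✓), payload 010111.
Byte 3: 0xB0 = 10110000 (10xxxxxx ✓), payload 110000.
Concatenate: 1000010111110000 = 0x85F0 (16 bits → U+85F0).

U+85F0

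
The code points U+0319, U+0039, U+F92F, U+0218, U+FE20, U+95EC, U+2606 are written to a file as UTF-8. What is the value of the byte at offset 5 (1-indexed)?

0xA4

1-indexed offset 5 is 0-indexed offset 4.
U+0319 → 2-byte form CC 99 at offsets 0–1.
U+0039 → 1-byte form 39 at offsets 2–2.
U+F92F → 3-byte form EF A4 AF at offsets 3–5.
Offset 4 falls in char 3's range; it's byte 2 of EF A4 AF = 0xA4.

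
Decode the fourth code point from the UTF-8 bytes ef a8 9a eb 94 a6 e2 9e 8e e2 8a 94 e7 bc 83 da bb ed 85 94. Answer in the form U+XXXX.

Offset 0: leading byte 0xEF = 11101111 → 3-byte char #1 = EF A8 9A.
Offset 3: leading byte 0xEB = 11101011 → 3-byte char #2 = EB 94 A6.
Offset 6: leading byte 0xE2 = 11100010 → 3-byte char #3 = E2 9E 8E.
Offset 9: leading byte 0xE2 = 11100010 → 3-byte char #4 = E2 8A 94.
Leading byte 0xE2 = 11100010 matches 1110xxxx → 3-byte sequence.
Byte 1: 0xE2 = 11100010, payload 0010 (4 bits).
Byte 2: 0x8A = 10001010 (10xxxxxx ✓), payload 001010.
Byte 3: 0x94 = 10010100 (10xxxxxx ✓), payload 010100.
Concatenate: 0010001010010100 = 0x2294 (16 bits → U+2294).

U+2294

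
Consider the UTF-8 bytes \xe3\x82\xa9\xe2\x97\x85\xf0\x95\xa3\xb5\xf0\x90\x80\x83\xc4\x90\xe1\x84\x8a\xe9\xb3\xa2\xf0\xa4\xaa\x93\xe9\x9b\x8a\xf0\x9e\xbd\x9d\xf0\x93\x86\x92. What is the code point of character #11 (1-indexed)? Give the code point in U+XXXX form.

U+13192

Offset 0: leading byte 0xE3 = 11100011 → 3-byte char #1 = E3 82 A9.
Offset 3: leading byte 0xE2 = 11100010 → 3-byte char #2 = E2 97 85.
Offset 6: leading byte 0xF0 = 11110000 → 4-byte char #3 = F0 95 A3 B5.
Offset 10: leading byte 0xF0 = 11110000 → 4-byte char #4 = F0 90 80 83.
Offset 14: leading byte 0xC4 = 11000100 → 2-byte char #5 = C4 90.
Offset 16: leading byte 0xE1 = 11100001 → 3-byte char #6 = E1 84 8A.
Offset 19: leading byte 0xE9 = 11101001 → 3-byte char #7 = E9 B3 A2.
Offset 22: leading byte 0xF0 = 11110000 → 4-byte char #8 = F0 A4 AA 93.
Offset 26: leading byte 0xE9 = 11101001 → 3-byte char #9 = E9 9B 8A.
Offset 29: leading byte 0xF0 = 11110000 → 4-byte char #10 = F0 9E BD 9D.
Offset 33: leading byte 0xF0 = 11110000 → 4-byte char #11 = F0 93 86 92.
Leading byte 0xF0 = 11110000 matches 11110xxx → 4-byte sequence.
Byte 1: 0xF0 = 11110000, payload 000 (3 bits).
Byte 2: 0x93 = 10010011 (10xxxxxx ✓), payload 010011.
Byte 3: 0x86 = 10000110 (10xxxxxx ✓), payload 000110.
Byte 4: 0x92 = 10010010 (10xxxxxx ✓), payload 010010.
Concatenate: 000010011000110010010 = 0x13192 (21 bits → U+13192).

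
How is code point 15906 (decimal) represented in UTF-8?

U+3E22 = 0x3E22 = 15906 decimal. In range U+0800–U+FFFF → 3-byte form: 1110xxxx 10xxxxxx 10xxxxxx.
Binary (16 bits): 0011111000100010.
Split 4+6+6: 0011 | 111000 | 100010.
Byte 1: 11100011 = 0xE3.
Byte 2: 10111000 = 0xB8.
Byte 3: 10100010 = 0xA2.

E3 B8 A2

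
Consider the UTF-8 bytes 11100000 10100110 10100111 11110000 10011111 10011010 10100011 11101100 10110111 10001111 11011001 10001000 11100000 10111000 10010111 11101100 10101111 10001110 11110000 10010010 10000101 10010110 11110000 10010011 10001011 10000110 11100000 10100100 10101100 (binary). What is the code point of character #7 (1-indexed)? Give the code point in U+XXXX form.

U+12156

Offset 0: leading byte 0xE0 = 11100000 → 3-byte char #1 = E0 A6 A7.
Offset 3: leading byte 0xF0 = 11110000 → 4-byte char #2 = F0 9F 9A A3.
Offset 7: leading byte 0xEC = 11101100 → 3-byte char #3 = EC B7 8F.
Offset 10: leading byte 0xD9 = 11011001 → 2-byte char #4 = D9 88.
Offset 12: leading byte 0xE0 = 11100000 → 3-byte char #5 = E0 B8 97.
Offset 15: leading byte 0xEC = 11101100 → 3-byte char #6 = EC AF 8E.
Offset 18: leading byte 0xF0 = 11110000 → 4-byte char #7 = F0 92 85 96.
Leading byte 0xF0 = 11110000 matches 11110xxx → 4-byte sequence.
Byte 1: 0xF0 = 11110000, payload 000 (3 bits).
Byte 2: 0x92 = 10010010 (10xxxxxx ✓), payload 010010.
Byte 3: 0x85 = 10000101 (10xxxxxx ✓), payload 000101.
Byte 4: 0x96 = 10010110 (10xxxxxx ✓), payload 010110.
Concatenate: 000010010000101010110 = 0x12156 (21 bits → U+12156).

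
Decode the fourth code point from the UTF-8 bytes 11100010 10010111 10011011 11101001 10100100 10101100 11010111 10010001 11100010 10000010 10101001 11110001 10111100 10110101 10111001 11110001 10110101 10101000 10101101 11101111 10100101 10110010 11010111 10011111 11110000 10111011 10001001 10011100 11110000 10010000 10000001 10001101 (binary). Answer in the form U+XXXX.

Offset 0: leading byte 0xE2 = 11100010 → 3-byte char #1 = E2 97 9B.
Offset 3: leading byte 0xE9 = 11101001 → 3-byte char #2 = E9 A4 AC.
Offset 6: leading byte 0xD7 = 11010111 → 2-byte char #3 = D7 91.
Offset 8: leading byte 0xE2 = 11100010 → 3-byte char #4 = E2 82 A9.
Leading byte 0xE2 = 11100010 matches 1110xxxx → 3-byte sequence.
Byte 1: 0xE2 = 11100010, payload 0010 (4 bits).
Byte 2: 0x82 = 10000010 (10xxxxxx ✓), payload 000010.
Byte 3: 0xA9 = 10101001 (10xxxxxx ✓), payload 101001.
Concatenate: 0010000010101001 = 0x20A9 (16 bits → U+20A9).

U+20A9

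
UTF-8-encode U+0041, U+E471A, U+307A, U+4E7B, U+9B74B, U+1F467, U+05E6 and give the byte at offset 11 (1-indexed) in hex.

0xBB

1-indexed offset 11 is 0-indexed offset 10.
U+0041 → 1-byte form 41 at offsets 0–0.
U+E471A → 4-byte form F3 A4 9C 9A at offsets 1–4.
U+307A → 3-byte form E3 81 BA at offsets 5–7.
U+4E7B → 3-byte form E4 B9 BB at offsets 8–10.
Offset 10 falls in char 4's range; it's byte 3 of E4 B9 BB = 0xBB.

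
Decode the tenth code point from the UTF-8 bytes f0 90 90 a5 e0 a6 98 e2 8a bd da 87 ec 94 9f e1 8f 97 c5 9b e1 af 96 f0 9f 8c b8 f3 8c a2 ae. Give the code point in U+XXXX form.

Offset 0: leading byte 0xF0 = 11110000 → 4-byte char #1 = F0 90 90 A5.
Offset 4: leading byte 0xE0 = 11100000 → 3-byte char #2 = E0 A6 98.
Offset 7: leading byte 0xE2 = 11100010 → 3-byte char #3 = E2 8A BD.
Offset 10: leading byte 0xDA = 11011010 → 2-byte char #4 = DA 87.
Offset 12: leading byte 0xEC = 11101100 → 3-byte char #5 = EC 94 9F.
Offset 15: leading byte 0xE1 = 11100001 → 3-byte char #6 = E1 8F 97.
Offset 18: leading byte 0xC5 = 11000101 → 2-byte char #7 = C5 9B.
Offset 20: leading byte 0xE1 = 11100001 → 3-byte char #8 = E1 AF 96.
Offset 23: leading byte 0xF0 = 11110000 → 4-byte char #9 = F0 9F 8C B8.
Offset 27: leading byte 0xF3 = 11110011 → 4-byte char #10 = F3 8C A2 AE.
Leading byte 0xF3 = 11110011 matches 11110xxx → 4-byte sequence.
Byte 1: 0xF3 = 11110011, payload 011 (3 bits).
Byte 2: 0x8C = 10001100 (10xxxxxx ✓), payload 001100.
Byte 3: 0xA2 = 10100010 (10xxxxxx ✓), payload 100010.
Byte 4: 0xAE = 10101110 (10xxxxxx ✓), payload 101110.
Concatenate: 011001100100010101110 = 0xCC8AE (21 bits → U+CC8AE).

U+CC8AE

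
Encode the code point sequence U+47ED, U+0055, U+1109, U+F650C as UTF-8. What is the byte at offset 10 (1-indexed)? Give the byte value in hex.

0x94

1-indexed offset 10 is 0-indexed offset 9.
U+47ED → 3-byte form E4 9F AD at offsets 0–2.
U+0055 → 1-byte form 55 at offsets 3–3.
U+1109 → 3-byte form E1 84 89 at offsets 4–6.
U+F650C → 4-byte form F3 B6 94 8C at offsets 7–10.
Offset 9 falls in char 4's range; it's byte 3 of F3 B6 94 8C = 0x94.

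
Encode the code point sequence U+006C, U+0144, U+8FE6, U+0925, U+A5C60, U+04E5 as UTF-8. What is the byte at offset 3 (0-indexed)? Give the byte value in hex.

U+006C → 1-byte form 6C at offsets 0–0.
U+0144 → 2-byte form C5 84 at offsets 1–2.
U+8FE6 → 3-byte form E8 BF A6 at offsets 3–5.
Offset 3 falls in char 3's range; it's byte 1 of E8 BF A6 = 0xE8.

0xE8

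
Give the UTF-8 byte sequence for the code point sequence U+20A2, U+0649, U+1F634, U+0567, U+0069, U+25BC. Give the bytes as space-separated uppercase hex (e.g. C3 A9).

U+20A2: 3-byte form → E2 82 A2.
U+0649: 2-byte form → D9 89.
U+1F634: 4-byte form → F0 9F 98 B4.
U+0567: 2-byte form → D5 A7.
U+0069: 1-byte form → 69.
U+25BC: 3-byte form → E2 96 BC.
Concatenated (15 bytes): E2 82 A2 D9 89 F0 9F 98 B4 D5 A7 69 E2 96 BC.

E2 82 A2 D9 89 F0 9F 98 B4 D5 A7 69 E2 96 BC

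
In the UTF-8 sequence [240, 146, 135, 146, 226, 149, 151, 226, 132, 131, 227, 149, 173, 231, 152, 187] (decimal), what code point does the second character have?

U+2557

Offset 0: leading byte 0xF0 = 11110000 → 4-byte char #1 = F0 92 87 92.
Offset 4: leading byte 0xE2 = 11100010 → 3-byte char #2 = E2 95 97.
Leading byte 0xE2 = 11100010 matches 1110xxxx → 3-byte sequence.
Byte 1: 0xE2 = 11100010, payload 0010 (4 bits).
Byte 2: 0x95 = 10010101 (10xxxxxx ✓), payload 010101.
Byte 3: 0x97 = 10010111 (10xxxxxx ✓), payload 010111.
Concatenate: 0010010101010111 = 0x2557 (16 bits → U+2557).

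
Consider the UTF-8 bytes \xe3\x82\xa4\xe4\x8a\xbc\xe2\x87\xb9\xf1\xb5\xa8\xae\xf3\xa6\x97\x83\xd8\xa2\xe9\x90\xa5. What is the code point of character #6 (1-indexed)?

U+0622

Offset 0: leading byte 0xE3 = 11100011 → 3-byte char #1 = E3 82 A4.
Offset 3: leading byte 0xE4 = 11100100 → 3-byte char #2 = E4 8A BC.
Offset 6: leading byte 0xE2 = 11100010 → 3-byte char #3 = E2 87 B9.
Offset 9: leading byte 0xF1 = 11110001 → 4-byte char #4 = F1 B5 A8 AE.
Offset 13: leading byte 0xF3 = 11110011 → 4-byte char #5 = F3 A6 97 83.
Offset 17: leading byte 0xD8 = 11011000 → 2-byte char #6 = D8 A2.
Leading byte 0xD8 = 11011000 matches 110xxxxx → 2-byte sequence.
Byte 1: 0xD8 = 11011000, payload 11000 (5 bits).
Byte 2: 0xA2 = 10100010 (10xxxxxx ✓), payload 100010.
Concatenate: 11000100010 = 0x622 (11 bits → U+0622).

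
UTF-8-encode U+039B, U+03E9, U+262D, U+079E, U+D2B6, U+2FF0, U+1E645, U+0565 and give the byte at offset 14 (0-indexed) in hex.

0xB0

U+039B → 2-byte form CE 9B at offsets 0–1.
U+03E9 → 2-byte form CF A9 at offsets 2–3.
U+262D → 3-byte form E2 98 AD at offsets 4–6.
U+079E → 2-byte form DE 9E at offsets 7–8.
U+D2B6 → 3-byte form ED 8A B6 at offsets 9–11.
U+2FF0 → 3-byte form E2 BF B0 at offsets 12–14.
Offset 14 falls in char 6's range; it's byte 3 of E2 BF B0 = 0xB0.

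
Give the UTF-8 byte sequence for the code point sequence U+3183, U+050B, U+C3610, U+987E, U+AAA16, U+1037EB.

E3 86 83 D4 8B F3 83 98 90 E9 A1 BE F2 AA A8 96 F4 83 9F AB

U+3183: 3-byte form → E3 86 83.
U+050B: 2-byte form → D4 8B.
U+C3610: 4-byte form → F3 83 98 90.
U+987E: 3-byte form → E9 A1 BE.
U+AAA16: 4-byte form → F2 AA A8 96.
U+1037EB: 4-byte form → F4 83 9F AB.
Concatenated (20 bytes): E3 86 83 D4 8B F3 83 98 90 E9 A1 BE F2 AA A8 96 F4 83 9F AB.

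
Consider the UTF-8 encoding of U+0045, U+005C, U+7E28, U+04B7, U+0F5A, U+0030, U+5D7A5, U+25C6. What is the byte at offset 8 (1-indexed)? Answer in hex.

0xE0

1-indexed offset 8 is 0-indexed offset 7.
U+0045 → 1-byte form 45 at offsets 0–0.
U+005C → 1-byte form 5C at offsets 1–1.
U+7E28 → 3-byte form E7 B8 A8 at offsets 2–4.
U+04B7 → 2-byte form D2 B7 at offsets 5–6.
U+0F5A → 3-byte form E0 BD 9A at offsets 7–9.
Offset 7 falls in char 5's range; it's byte 1 of E0 BD 9A = 0xE0.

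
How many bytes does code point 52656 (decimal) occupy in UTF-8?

U+CDB0 = 0xCDB0. UTF-8 uses 1 byte below 0x80, 2 below 0x800, 3 below 0x10000, 4 up to 0x10FFFF. 0xCDB0 is in U+0800–U+FFFF → 3 bytes.

3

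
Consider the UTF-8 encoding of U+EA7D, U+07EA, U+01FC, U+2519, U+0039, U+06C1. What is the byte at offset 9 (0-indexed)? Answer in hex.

U+EA7D → 3-byte form EE A9 BD at offsets 0–2.
U+07EA → 2-byte form DF AA at offsets 3–4.
U+01FC → 2-byte form C7 BC at offsets 5–6.
U+2519 → 3-byte form E2 94 99 at offsets 7–9.
Offset 9 falls in char 4's range; it's byte 3 of E2 94 99 = 0x99.

0x99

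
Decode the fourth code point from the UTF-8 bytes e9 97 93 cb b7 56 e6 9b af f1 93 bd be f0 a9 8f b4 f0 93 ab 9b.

U+66EF

Offset 0: leading byte 0xE9 = 11101001 → 3-byte char #1 = E9 97 93.
Offset 3: leading byte 0xCB = 11001011 → 2-byte char #2 = CB B7.
Offset 5: leading byte 0x56 = 01010110 → 1-byte char #3 = 56.
Offset 6: leading byte 0xE6 = 11100110 → 3-byte char #4 = E6 9B AF.
Leading byte 0xE6 = 11100110 matches 1110xxxx → 3-byte sequence.
Byte 1: 0xE6 = 11100110, payload 0110 (4 bits).
Byte 2: 0x9B = 10011011 (10xxxxxx ✓), payload 011011.
Byte 3: 0xAF = 10101111 (10xxxxxx ✓), payload 101111.
Concatenate: 0110011011101111 = 0x66EF (16 bits → U+66EF).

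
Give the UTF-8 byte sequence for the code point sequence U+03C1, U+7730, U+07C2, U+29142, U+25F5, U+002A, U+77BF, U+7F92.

U+03C1: 2-byte form → CF 81.
U+7730: 3-byte form → E7 9C B0.
U+07C2: 2-byte form → DF 82.
U+29142: 4-byte form → F0 A9 85 82.
U+25F5: 3-byte form → E2 97 B5.
U+002A: 1-byte form → 2A.
U+77BF: 3-byte form → E7 9E BF.
U+7F92: 3-byte form → E7 BE 92.
Concatenated (21 bytes): CF 81 E7 9C B0 DF 82 F0 A9 85 82 E2 97 B5 2A E7 9E BF E7 BE 92.

CF 81 E7 9C B0 DF 82 F0 A9 85 82 E2 97 B5 2A E7 9E BF E7 BE 92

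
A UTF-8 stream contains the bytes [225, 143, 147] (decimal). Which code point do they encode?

Leading byte 0xE1 = 11100001 matches 1110xxxx → 3-byte sequence.
Byte 1: 0xE1 = 11100001, payload 0001 (4 bits).
Byte 2: 0x8F = 10001111 (10xxxxxx ✓), payload 001111.
Byte 3: 0x93 = 10010011 (10xxxxxx ✓), payload 010011.
Concatenate: 0001001111010011 = 0x13D3 (16 bits → U+13D3).

U+13D3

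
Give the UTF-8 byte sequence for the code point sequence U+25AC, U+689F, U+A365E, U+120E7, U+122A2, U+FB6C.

E2 96 AC E6 A2 9F F2 A3 99 9E F0 92 83 A7 F0 92 8A A2 EF AD AC

U+25AC: 3-byte form → E2 96 AC.
U+689F: 3-byte form → E6 A2 9F.
U+A365E: 4-byte form → F2 A3 99 9E.
U+120E7: 4-byte form → F0 92 83 A7.
U+122A2: 4-byte form → F0 92 8A A2.
U+FB6C: 3-byte form → EF AD AC.
Concatenated (21 bytes): E2 96 AC E6 A2 9F F2 A3 99 9E F0 92 83 A7 F0 92 8A A2 EF AD AC.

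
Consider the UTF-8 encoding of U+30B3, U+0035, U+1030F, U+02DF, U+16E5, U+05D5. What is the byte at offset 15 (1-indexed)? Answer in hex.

1-indexed offset 15 is 0-indexed offset 14.
U+30B3 → 3-byte form E3 82 B3 at offsets 0–2.
U+0035 → 1-byte form 35 at offsets 3–3.
U+1030F → 4-byte form F0 90 8C 8F at offsets 4–7.
U+02DF → 2-byte form CB 9F at offsets 8–9.
U+16E5 → 3-byte form E1 9B A5 at offsets 10–12.
U+05D5 → 2-byte form D7 95 at offsets 13–14.
Offset 14 falls in char 6's range; it's byte 2 of D7 95 = 0x95.

0x95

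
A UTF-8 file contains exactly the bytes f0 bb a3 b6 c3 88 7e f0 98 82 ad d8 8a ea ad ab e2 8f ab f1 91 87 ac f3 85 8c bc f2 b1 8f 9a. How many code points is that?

Byte at offset 0: 0xF0 = 11110000 → 4-byte char (#1). Advance 4.
Byte at offset 4: 0xC3 = 11000011 → 2-byte char (#2). Advance 2.
Byte at offset 6: 0x7E = 01111110 → 1-byte char (#3). Advance 1.
Byte at offset 7: 0xF0 = 11110000 → 4-byte char (#4). Advance 4.
Byte at offset 11: 0xD8 = 11011000 → 2-byte char (#5). Advance 2.
Byte at offset 13: 0xEA = 11101010 → 3-byte char (#6). Advance 3.
Byte at offset 16: 0xE2 = 11100010 → 3-byte char (#7). Advance 3.
Byte at offset 19: 0xF1 = 11110001 → 4-byte char (#8). Advance 4.
Byte at offset 23: 0xF3 = 11110011 → 4-byte char (#9). Advance 4.
Byte at offset 27: 0xF2 = 11110010 → 4-byte char (#10). Advance 4.
Reached end at offset 31 after 10 code points.

10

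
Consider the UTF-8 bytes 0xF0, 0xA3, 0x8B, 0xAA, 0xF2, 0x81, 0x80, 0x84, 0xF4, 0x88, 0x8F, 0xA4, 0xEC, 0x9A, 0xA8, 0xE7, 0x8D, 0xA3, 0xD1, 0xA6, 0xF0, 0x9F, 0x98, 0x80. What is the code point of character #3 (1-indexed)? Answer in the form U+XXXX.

U+1083E4

Offset 0: leading byte 0xF0 = 11110000 → 4-byte char #1 = F0 A3 8B AA.
Offset 4: leading byte 0xF2 = 11110010 → 4-byte char #2 = F2 81 80 84.
Offset 8: leading byte 0xF4 = 11110100 → 4-byte char #3 = F4 88 8F A4.
Leading byte 0xF4 = 11110100 matches 11110xxx → 4-byte sequence.
Byte 1: 0xF4 = 11110100, payload 100 (3 bits).
Byte 2: 0x88 = 10001000 (10xxxxxx ✓), payload 001000.
Byte 3: 0x8F = 10001111 (10xxxxxx ✓), payload 001111.
Byte 4: 0xA4 = 10100100 (10xxxxxx ✓), payload 100100.
Concatenate: 100001000001111100100 = 0x1083E4 (21 bits → U+1083E4).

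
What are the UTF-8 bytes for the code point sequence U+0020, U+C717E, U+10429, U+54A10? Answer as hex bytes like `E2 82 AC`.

U+0020: 1-byte form → 20.
U+C717E: 4-byte form → F3 87 85 BE.
U+10429: 4-byte form → F0 90 90 A9.
U+54A10: 4-byte form → F1 94 A8 90.
Concatenated (13 bytes): 20 F3 87 85 BE F0 90 90 A9 F1 94 A8 90.

20 F3 87 85 BE F0 90 90 A9 F1 94 A8 90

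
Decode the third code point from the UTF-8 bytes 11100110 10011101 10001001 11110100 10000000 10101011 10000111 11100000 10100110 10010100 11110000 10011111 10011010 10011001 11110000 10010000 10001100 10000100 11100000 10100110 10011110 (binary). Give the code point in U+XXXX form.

Offset 0: leading byte 0xE6 = 11100110 → 3-byte char #1 = E6 9D 89.
Offset 3: leading byte 0xF4 = 11110100 → 4-byte char #2 = F4 80 AB 87.
Offset 7: leading byte 0xE0 = 11100000 → 3-byte char #3 = E0 A6 94.
Leading byte 0xE0 = 11100000 matches 1110xxxx → 3-byte sequence.
Byte 1: 0xE0 = 11100000, payload 0000 (4 bits).
Byte 2: 0xA6 = 10100110 (10xxxxxx ✓), payload 100110.
Byte 3: 0x94 = 10010100 (10xxxxxx ✓), payload 010100.
Concatenate: 0000100110010100 = 0x994 (16 bits → U+0994).

U+0994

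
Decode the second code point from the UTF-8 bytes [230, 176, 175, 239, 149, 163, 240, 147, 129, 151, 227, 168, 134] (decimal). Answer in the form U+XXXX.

Offset 0: leading byte 0xE6 = 11100110 → 3-byte char #1 = E6 B0 AF.
Offset 3: leading byte 0xEF = 11101111 → 3-byte char #2 = EF 95 A3.
Leading byte 0xEF = 11101111 matches 1110xxxx → 3-byte sequence.
Byte 1: 0xEF = 11101111, payload 1111 (4 bits).
Byte 2: 0x95 = 10010101 (10xxxxxx ✓), payload 010101.
Byte 3: 0xA3 = 10100011 (10xxxxxx ✓), payload 100011.
Concatenate: 1111010101100011 = 0xF563 (16 bits → U+F563).

U+F563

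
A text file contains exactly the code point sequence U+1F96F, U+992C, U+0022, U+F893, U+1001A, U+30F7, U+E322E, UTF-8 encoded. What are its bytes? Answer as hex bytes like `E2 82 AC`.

F0 9F A5 AF E9 A4 AC 22 EF A2 93 F0 90 80 9A E3 83 B7 F3 A3 88 AE

U+1F96F: 4-byte form → F0 9F A5 AF.
U+992C: 3-byte form → E9 A4 AC.
U+0022: 1-byte form → 22.
U+F893: 3-byte form → EF A2 93.
U+1001A: 4-byte form → F0 90 80 9A.
U+30F7: 3-byte form → E3 83 B7.
U+E322E: 4-byte form → F3 A3 88 AE.
Concatenated (22 bytes): F0 9F A5 AF E9 A4 AC 22 EF A2 93 F0 90 80 9A E3 83 B7 F3 A3 88 AE.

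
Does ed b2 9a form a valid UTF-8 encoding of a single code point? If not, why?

Structurally a 3-byte sequence; payload = 0xDC9A.
But 0xDC9A is in U+D800–U+DFFF, the surrogate range. Surrogates are not Unicode scalar values and are forbidden in UTF-8.

invalid (encodes a surrogate (U+D800–U+DFFF))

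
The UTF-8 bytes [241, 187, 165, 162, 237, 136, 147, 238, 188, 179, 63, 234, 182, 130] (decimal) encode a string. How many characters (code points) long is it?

5

Byte at offset 0: 0xF1 = 11110001 → 4-byte char (#1). Advance 4.
Byte at offset 4: 0xED = 11101101 → 3-byte char (#2). Advance 3.
Byte at offset 7: 0xEE = 11101110 → 3-byte char (#3). Advance 3.
Byte at offset 10: 0x3F = 00111111 → 1-byte char (#4). Advance 1.
Byte at offset 11: 0xEA = 11101010 → 3-byte char (#5). Advance 3.
Reached end at offset 14 after 5 code points.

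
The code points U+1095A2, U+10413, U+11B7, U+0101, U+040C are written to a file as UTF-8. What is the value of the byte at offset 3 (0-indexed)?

U+1095A2 → 4-byte form F4 89 96 A2 at offsets 0–3.
Offset 3 falls in char 1's range; it's byte 4 of F4 89 96 A2 = 0xA2.

0xA2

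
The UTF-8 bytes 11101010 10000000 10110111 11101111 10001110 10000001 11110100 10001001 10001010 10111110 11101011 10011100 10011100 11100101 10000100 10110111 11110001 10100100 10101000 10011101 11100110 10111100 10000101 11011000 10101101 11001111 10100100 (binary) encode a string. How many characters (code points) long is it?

Byte at offset 0: 0xEA = 11101010 → 3-byte char (#1). Advance 3.
Byte at offset 3: 0xEF = 11101111 → 3-byte char (#2). Advance 3.
Byte at offset 6: 0xF4 = 11110100 → 4-byte char (#3). Advance 4.
Byte at offset 10: 0xEB = 11101011 → 3-byte char (#4). Advance 3.
Byte at offset 13: 0xE5 = 11100101 → 3-byte char (#5). Advance 3.
Byte at offset 16: 0xF1 = 11110001 → 4-byte char (#6). Advance 4.
Byte at offset 20: 0xE6 = 11100110 → 3-byte char (#7). Advance 3.
Byte at offset 23: 0xD8 = 11011000 → 2-byte char (#8). Advance 2.
Byte at offset 25: 0xCF = 11001111 → 2-byte char (#9). Advance 2.
Reached end at offset 27 after 9 code points.

9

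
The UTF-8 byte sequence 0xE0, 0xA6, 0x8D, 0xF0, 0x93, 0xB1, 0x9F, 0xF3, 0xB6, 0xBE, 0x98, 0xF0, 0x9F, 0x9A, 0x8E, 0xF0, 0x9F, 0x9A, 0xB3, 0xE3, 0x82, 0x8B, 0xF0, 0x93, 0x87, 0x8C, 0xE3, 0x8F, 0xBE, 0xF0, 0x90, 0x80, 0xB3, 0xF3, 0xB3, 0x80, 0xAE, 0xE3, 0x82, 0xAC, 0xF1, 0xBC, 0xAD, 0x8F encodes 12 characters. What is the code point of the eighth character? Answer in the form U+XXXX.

Offset 0: leading byte 0xE0 = 11100000 → 3-byte char #1 = E0 A6 8D.
Offset 3: leading byte 0xF0 = 11110000 → 4-byte char #2 = F0 93 B1 9F.
Offset 7: leading byte 0xF3 = 11110011 → 4-byte char #3 = F3 B6 BE 98.
Offset 11: leading byte 0xF0 = 11110000 → 4-byte char #4 = F0 9F 9A 8E.
Offset 15: leading byte 0xF0 = 11110000 → 4-byte char #5 = F0 9F 9A B3.
Offset 19: leading byte 0xE3 = 11100011 → 3-byte char #6 = E3 82 8B.
Offset 22: leading byte 0xF0 = 11110000 → 4-byte char #7 = F0 93 87 8C.
Offset 26: leading byte 0xE3 = 11100011 → 3-byte char #8 = E3 8F BE.
Leading byte 0xE3 = 11100011 matches 1110xxxx → 3-byte sequence.
Byte 1: 0xE3 = 11100011, payload 0011 (4 bits).
Byte 2: 0x8F = 10001111 (10xxxxxx ✓), payload 001111.
Byte 3: 0xBE = 10111110 (10xxxxxx ✓), payload 111110.
Concatenate: 0011001111111110 = 0x33FE (16 bits → U+33FE).

U+33FE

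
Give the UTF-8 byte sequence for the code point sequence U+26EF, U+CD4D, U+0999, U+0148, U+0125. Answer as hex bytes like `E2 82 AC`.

U+26EF: 3-byte form → E2 9B AF.
U+CD4D: 3-byte form → EC B5 8D.
U+0999: 3-byte form → E0 A6 99.
U+0148: 2-byte form → C5 88.
U+0125: 2-byte form → C4 A5.
Concatenated (13 bytes): E2 9B AF EC B5 8D E0 A6 99 C5 88 C4 A5.

E2 9B AF EC B5 8D E0 A6 99 C5 88 C4 A5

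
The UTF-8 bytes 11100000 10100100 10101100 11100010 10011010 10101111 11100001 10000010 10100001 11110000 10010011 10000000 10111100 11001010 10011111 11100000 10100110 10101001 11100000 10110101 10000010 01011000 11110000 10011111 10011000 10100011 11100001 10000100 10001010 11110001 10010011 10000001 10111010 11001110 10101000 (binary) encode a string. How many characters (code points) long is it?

12

Byte at offset 0: 0xE0 = 11100000 → 3-byte char (#1). Advance 3.
Byte at offset 3: 0xE2 = 11100010 → 3-byte char (#2). Advance 3.
Byte at offset 6: 0xE1 = 11100001 → 3-byte char (#3). Advance 3.
Byte at offset 9: 0xF0 = 11110000 → 4-byte char (#4). Advance 4.
Byte at offset 13: 0xCA = 11001010 → 2-byte char (#5). Advance 2.
Byte at offset 15: 0xE0 = 11100000 → 3-byte char (#6). Advance 3.
Byte at offset 18: 0xE0 = 11100000 → 3-byte char (#7). Advance 3.
Byte at offset 21: 0x58 = 01011000 → 1-byte char (#8). Advance 1.
Byte at offset 22: 0xF0 = 11110000 → 4-byte char (#9). Advance 4.
Byte at offset 26: 0xE1 = 11100001 → 3-byte char (#10). Advance 3.
Byte at offset 29: 0xF1 = 11110001 → 4-byte char (#11). Advance 4.
Byte at offset 33: 0xCE = 11001110 → 2-byte char (#12). Advance 2.
Reached end at offset 35 after 12 code points.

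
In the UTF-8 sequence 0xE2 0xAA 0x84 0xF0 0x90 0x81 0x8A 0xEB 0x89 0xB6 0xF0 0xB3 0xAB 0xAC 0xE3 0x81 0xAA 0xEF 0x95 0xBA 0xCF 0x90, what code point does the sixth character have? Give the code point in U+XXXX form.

Offset 0: leading byte 0xE2 = 11100010 → 3-byte char #1 = E2 AA 84.
Offset 3: leading byte 0xF0 = 11110000 → 4-byte char #2 = F0 90 81 8A.
Offset 7: leading byte 0xEB = 11101011 → 3-byte char #3 = EB 89 B6.
Offset 10: leading byte 0xF0 = 11110000 → 4-byte char #4 = F0 B3 AB AC.
Offset 14: leading byte 0xE3 = 11100011 → 3-byte char #5 = E3 81 AA.
Offset 17: leading byte 0xEF = 11101111 → 3-byte char #6 = EF 95 BA.
Leading byte 0xEF = 11101111 matches 1110xxxx → 3-byte sequence.
Byte 1: 0xEF = 11101111, payload 1111 (4 bits).
Byte 2: 0x95 = 10010101 (10xxxxxx ✓), payload 010101.
Byte 3: 0xBA = 10111010 (10xxxxxx ✓), payload 111010.
Concatenate: 1111010101111010 = 0xF57A (16 bits → U+F57A).

U+F57A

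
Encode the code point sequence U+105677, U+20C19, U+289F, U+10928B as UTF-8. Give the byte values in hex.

U+105677: 4-byte form → F4 85 99 B7.
U+20C19: 4-byte form → F0 A0 B0 99.
U+289F: 3-byte form → E2 A2 9F.
U+10928B: 4-byte form → F4 89 8A 8B.
Concatenated (15 bytes): F4 85 99 B7 F0 A0 B0 99 E2 A2 9F F4 89 8A 8B.

F4 85 99 B7 F0 A0 B0 99 E2 A2 9F F4 89 8A 8B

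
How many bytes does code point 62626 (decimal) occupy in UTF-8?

U+F4A2 = 0xF4A2. UTF-8 uses 1 byte below 0x80, 2 below 0x800, 3 below 0x10000, 4 up to 0x10FFFF. 0xF4A2 is in U+0800–U+FFFF → 3 bytes.

3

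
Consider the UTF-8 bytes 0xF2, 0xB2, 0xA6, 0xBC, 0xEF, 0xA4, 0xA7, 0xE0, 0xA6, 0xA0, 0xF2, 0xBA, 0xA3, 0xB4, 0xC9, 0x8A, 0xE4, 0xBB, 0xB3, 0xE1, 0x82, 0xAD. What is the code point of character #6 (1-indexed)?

U+4EF3

Offset 0: leading byte 0xF2 = 11110010 → 4-byte char #1 = F2 B2 A6 BC.
Offset 4: leading byte 0xEF = 11101111 → 3-byte char #2 = EF A4 A7.
Offset 7: leading byte 0xE0 = 11100000 → 3-byte char #3 = E0 A6 A0.
Offset 10: leading byte 0xF2 = 11110010 → 4-byte char #4 = F2 BA A3 B4.
Offset 14: leading byte 0xC9 = 11001001 → 2-byte char #5 = C9 8A.
Offset 16: leading byte 0xE4 = 11100100 → 3-byte char #6 = E4 BB B3.
Leading byte 0xE4 = 11100100 matches 1110xxxx → 3-byte sequence.
Byte 1: 0xE4 = 11100100, payload 0100 (4 bits).
Byte 2: 0xBB = 10111011 (10xxxxxx ✓), payload 111011.
Byte 3: 0xB3 = 10110011 (10xxxxxx ✓), payload 110011.
Concatenate: 0100111011110011 = 0x4EF3 (16 bits → U+4EF3).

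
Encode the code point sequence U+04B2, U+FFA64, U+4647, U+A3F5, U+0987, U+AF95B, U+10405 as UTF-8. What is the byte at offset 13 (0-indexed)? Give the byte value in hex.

0xA6

U+04B2 → 2-byte form D2 B2 at offsets 0–1.
U+FFA64 → 4-byte form F3 BF A9 A4 at offsets 2–5.
U+4647 → 3-byte form E4 99 87 at offsets 6–8.
U+A3F5 → 3-byte form EA 8F B5 at offsets 9–11.
U+0987 → 3-byte form E0 A6 87 at offsets 12–14.
Offset 13 falls in char 5's range; it's byte 2 of E0 A6 87 = 0xA6.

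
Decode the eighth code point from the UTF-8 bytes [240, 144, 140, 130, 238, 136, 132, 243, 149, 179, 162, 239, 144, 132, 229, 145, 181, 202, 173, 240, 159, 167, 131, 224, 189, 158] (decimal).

U+0F5E

Offset 0: leading byte 0xF0 = 11110000 → 4-byte char #1 = F0 90 8C 82.
Offset 4: leading byte 0xEE = 11101110 → 3-byte char #2 = EE 88 84.
Offset 7: leading byte 0xF3 = 11110011 → 4-byte char #3 = F3 95 B3 A2.
Offset 11: leading byte 0xEF = 11101111 → 3-byte char #4 = EF 90 84.
Offset 14: leading byte 0xE5 = 11100101 → 3-byte char #5 = E5 91 B5.
Offset 17: leading byte 0xCA = 11001010 → 2-byte char #6 = CA AD.
Offset 19: leading byte 0xF0 = 11110000 → 4-byte char #7 = F0 9F A7 83.
Offset 23: leading byte 0xE0 = 11100000 → 3-byte char #8 = E0 BD 9E.
Leading byte 0xE0 = 11100000 matches 1110xxxx → 3-byte sequence.
Byte 1: 0xE0 = 11100000, payload 0000 (4 bits).
Byte 2: 0xBD = 10111101 (10xxxxxx ✓), payload 111101.
Byte 3: 0x9E = 10011110 (10xxxxxx ✓), payload 011110.
Concatenate: 0000111101011110 = 0xF5E (16 bits → U+0F5E).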